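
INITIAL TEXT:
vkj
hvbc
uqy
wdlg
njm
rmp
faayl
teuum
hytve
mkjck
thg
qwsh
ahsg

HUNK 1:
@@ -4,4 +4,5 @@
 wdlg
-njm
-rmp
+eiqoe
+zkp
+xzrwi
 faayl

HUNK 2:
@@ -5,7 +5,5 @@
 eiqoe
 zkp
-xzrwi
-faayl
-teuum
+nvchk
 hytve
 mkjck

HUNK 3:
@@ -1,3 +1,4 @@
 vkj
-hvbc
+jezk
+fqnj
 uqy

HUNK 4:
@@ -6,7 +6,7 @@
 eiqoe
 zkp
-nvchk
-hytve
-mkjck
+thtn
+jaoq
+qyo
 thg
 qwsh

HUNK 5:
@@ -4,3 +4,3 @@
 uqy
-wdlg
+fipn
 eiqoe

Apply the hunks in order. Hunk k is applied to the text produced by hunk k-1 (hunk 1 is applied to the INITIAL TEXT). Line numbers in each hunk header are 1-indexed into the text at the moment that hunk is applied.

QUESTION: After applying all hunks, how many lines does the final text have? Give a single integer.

Answer: 13

Derivation:
Hunk 1: at line 4 remove [njm,rmp] add [eiqoe,zkp,xzrwi] -> 14 lines: vkj hvbc uqy wdlg eiqoe zkp xzrwi faayl teuum hytve mkjck thg qwsh ahsg
Hunk 2: at line 5 remove [xzrwi,faayl,teuum] add [nvchk] -> 12 lines: vkj hvbc uqy wdlg eiqoe zkp nvchk hytve mkjck thg qwsh ahsg
Hunk 3: at line 1 remove [hvbc] add [jezk,fqnj] -> 13 lines: vkj jezk fqnj uqy wdlg eiqoe zkp nvchk hytve mkjck thg qwsh ahsg
Hunk 4: at line 6 remove [nvchk,hytve,mkjck] add [thtn,jaoq,qyo] -> 13 lines: vkj jezk fqnj uqy wdlg eiqoe zkp thtn jaoq qyo thg qwsh ahsg
Hunk 5: at line 4 remove [wdlg] add [fipn] -> 13 lines: vkj jezk fqnj uqy fipn eiqoe zkp thtn jaoq qyo thg qwsh ahsg
Final line count: 13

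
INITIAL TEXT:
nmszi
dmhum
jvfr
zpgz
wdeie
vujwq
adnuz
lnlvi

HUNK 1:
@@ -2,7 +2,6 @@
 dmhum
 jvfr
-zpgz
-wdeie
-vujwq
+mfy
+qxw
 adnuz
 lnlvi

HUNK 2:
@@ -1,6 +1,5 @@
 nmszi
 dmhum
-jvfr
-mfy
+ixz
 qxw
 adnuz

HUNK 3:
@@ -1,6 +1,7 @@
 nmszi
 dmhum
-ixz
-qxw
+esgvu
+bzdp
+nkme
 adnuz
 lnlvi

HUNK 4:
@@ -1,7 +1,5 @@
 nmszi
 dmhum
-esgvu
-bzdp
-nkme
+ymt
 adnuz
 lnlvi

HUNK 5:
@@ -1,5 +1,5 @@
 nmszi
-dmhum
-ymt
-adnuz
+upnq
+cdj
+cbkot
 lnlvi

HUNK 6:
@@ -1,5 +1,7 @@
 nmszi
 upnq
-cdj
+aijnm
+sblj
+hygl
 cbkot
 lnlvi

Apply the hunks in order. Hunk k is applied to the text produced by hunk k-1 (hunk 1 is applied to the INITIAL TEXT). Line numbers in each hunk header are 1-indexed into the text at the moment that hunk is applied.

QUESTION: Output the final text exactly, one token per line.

Hunk 1: at line 2 remove [zpgz,wdeie,vujwq] add [mfy,qxw] -> 7 lines: nmszi dmhum jvfr mfy qxw adnuz lnlvi
Hunk 2: at line 1 remove [jvfr,mfy] add [ixz] -> 6 lines: nmszi dmhum ixz qxw adnuz lnlvi
Hunk 3: at line 1 remove [ixz,qxw] add [esgvu,bzdp,nkme] -> 7 lines: nmszi dmhum esgvu bzdp nkme adnuz lnlvi
Hunk 4: at line 1 remove [esgvu,bzdp,nkme] add [ymt] -> 5 lines: nmszi dmhum ymt adnuz lnlvi
Hunk 5: at line 1 remove [dmhum,ymt,adnuz] add [upnq,cdj,cbkot] -> 5 lines: nmszi upnq cdj cbkot lnlvi
Hunk 6: at line 1 remove [cdj] add [aijnm,sblj,hygl] -> 7 lines: nmszi upnq aijnm sblj hygl cbkot lnlvi

Answer: nmszi
upnq
aijnm
sblj
hygl
cbkot
lnlvi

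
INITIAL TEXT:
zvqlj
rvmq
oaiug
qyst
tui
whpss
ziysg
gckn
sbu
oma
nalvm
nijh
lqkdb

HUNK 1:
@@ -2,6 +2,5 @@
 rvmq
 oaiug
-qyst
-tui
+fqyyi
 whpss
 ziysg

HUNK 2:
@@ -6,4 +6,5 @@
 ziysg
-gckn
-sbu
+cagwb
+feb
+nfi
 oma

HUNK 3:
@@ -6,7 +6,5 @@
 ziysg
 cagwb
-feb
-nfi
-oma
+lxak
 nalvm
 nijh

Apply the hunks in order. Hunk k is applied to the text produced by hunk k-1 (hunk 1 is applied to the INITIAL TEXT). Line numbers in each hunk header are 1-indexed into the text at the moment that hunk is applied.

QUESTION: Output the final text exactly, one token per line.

Answer: zvqlj
rvmq
oaiug
fqyyi
whpss
ziysg
cagwb
lxak
nalvm
nijh
lqkdb

Derivation:
Hunk 1: at line 2 remove [qyst,tui] add [fqyyi] -> 12 lines: zvqlj rvmq oaiug fqyyi whpss ziysg gckn sbu oma nalvm nijh lqkdb
Hunk 2: at line 6 remove [gckn,sbu] add [cagwb,feb,nfi] -> 13 lines: zvqlj rvmq oaiug fqyyi whpss ziysg cagwb feb nfi oma nalvm nijh lqkdb
Hunk 3: at line 6 remove [feb,nfi,oma] add [lxak] -> 11 lines: zvqlj rvmq oaiug fqyyi whpss ziysg cagwb lxak nalvm nijh lqkdb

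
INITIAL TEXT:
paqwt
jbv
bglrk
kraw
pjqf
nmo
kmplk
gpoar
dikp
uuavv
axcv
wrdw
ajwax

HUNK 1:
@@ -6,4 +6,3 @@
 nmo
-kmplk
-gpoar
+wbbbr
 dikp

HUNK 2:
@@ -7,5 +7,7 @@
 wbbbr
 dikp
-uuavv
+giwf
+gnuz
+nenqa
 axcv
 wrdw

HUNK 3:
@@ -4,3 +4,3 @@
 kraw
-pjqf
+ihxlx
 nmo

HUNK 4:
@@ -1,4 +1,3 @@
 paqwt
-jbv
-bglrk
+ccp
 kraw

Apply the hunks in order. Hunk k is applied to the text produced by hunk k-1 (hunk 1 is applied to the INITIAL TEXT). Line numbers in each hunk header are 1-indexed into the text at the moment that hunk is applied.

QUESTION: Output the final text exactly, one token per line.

Hunk 1: at line 6 remove [kmplk,gpoar] add [wbbbr] -> 12 lines: paqwt jbv bglrk kraw pjqf nmo wbbbr dikp uuavv axcv wrdw ajwax
Hunk 2: at line 7 remove [uuavv] add [giwf,gnuz,nenqa] -> 14 lines: paqwt jbv bglrk kraw pjqf nmo wbbbr dikp giwf gnuz nenqa axcv wrdw ajwax
Hunk 3: at line 4 remove [pjqf] add [ihxlx] -> 14 lines: paqwt jbv bglrk kraw ihxlx nmo wbbbr dikp giwf gnuz nenqa axcv wrdw ajwax
Hunk 4: at line 1 remove [jbv,bglrk] add [ccp] -> 13 lines: paqwt ccp kraw ihxlx nmo wbbbr dikp giwf gnuz nenqa axcv wrdw ajwax

Answer: paqwt
ccp
kraw
ihxlx
nmo
wbbbr
dikp
giwf
gnuz
nenqa
axcv
wrdw
ajwax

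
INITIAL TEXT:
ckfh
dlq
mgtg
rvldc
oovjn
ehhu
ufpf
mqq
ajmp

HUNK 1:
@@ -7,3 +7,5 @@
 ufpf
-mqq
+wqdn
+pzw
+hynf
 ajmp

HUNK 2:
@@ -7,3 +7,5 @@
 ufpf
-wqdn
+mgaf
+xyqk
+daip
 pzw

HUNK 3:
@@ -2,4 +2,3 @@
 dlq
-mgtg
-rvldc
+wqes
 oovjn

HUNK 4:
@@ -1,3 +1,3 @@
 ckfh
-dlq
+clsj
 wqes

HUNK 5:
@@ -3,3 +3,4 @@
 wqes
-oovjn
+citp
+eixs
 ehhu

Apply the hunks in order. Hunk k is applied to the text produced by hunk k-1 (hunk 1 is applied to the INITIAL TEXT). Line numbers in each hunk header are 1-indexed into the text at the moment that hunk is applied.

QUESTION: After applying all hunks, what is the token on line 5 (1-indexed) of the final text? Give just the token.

Hunk 1: at line 7 remove [mqq] add [wqdn,pzw,hynf] -> 11 lines: ckfh dlq mgtg rvldc oovjn ehhu ufpf wqdn pzw hynf ajmp
Hunk 2: at line 7 remove [wqdn] add [mgaf,xyqk,daip] -> 13 lines: ckfh dlq mgtg rvldc oovjn ehhu ufpf mgaf xyqk daip pzw hynf ajmp
Hunk 3: at line 2 remove [mgtg,rvldc] add [wqes] -> 12 lines: ckfh dlq wqes oovjn ehhu ufpf mgaf xyqk daip pzw hynf ajmp
Hunk 4: at line 1 remove [dlq] add [clsj] -> 12 lines: ckfh clsj wqes oovjn ehhu ufpf mgaf xyqk daip pzw hynf ajmp
Hunk 5: at line 3 remove [oovjn] add [citp,eixs] -> 13 lines: ckfh clsj wqes citp eixs ehhu ufpf mgaf xyqk daip pzw hynf ajmp
Final line 5: eixs

Answer: eixs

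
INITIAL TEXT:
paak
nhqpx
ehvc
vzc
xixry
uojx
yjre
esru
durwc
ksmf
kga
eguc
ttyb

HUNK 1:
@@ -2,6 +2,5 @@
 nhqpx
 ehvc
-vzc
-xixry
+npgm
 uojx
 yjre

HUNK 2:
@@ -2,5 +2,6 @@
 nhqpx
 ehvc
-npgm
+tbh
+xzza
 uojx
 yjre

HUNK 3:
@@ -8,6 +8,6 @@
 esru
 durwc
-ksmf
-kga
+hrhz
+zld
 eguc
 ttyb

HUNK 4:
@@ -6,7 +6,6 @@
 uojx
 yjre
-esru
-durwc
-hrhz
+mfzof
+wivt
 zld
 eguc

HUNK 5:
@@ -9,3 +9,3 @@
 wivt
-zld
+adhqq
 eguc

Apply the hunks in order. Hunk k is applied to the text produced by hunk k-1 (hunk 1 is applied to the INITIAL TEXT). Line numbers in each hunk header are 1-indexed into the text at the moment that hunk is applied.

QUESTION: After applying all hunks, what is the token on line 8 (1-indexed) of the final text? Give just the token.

Hunk 1: at line 2 remove [vzc,xixry] add [npgm] -> 12 lines: paak nhqpx ehvc npgm uojx yjre esru durwc ksmf kga eguc ttyb
Hunk 2: at line 2 remove [npgm] add [tbh,xzza] -> 13 lines: paak nhqpx ehvc tbh xzza uojx yjre esru durwc ksmf kga eguc ttyb
Hunk 3: at line 8 remove [ksmf,kga] add [hrhz,zld] -> 13 lines: paak nhqpx ehvc tbh xzza uojx yjre esru durwc hrhz zld eguc ttyb
Hunk 4: at line 6 remove [esru,durwc,hrhz] add [mfzof,wivt] -> 12 lines: paak nhqpx ehvc tbh xzza uojx yjre mfzof wivt zld eguc ttyb
Hunk 5: at line 9 remove [zld] add [adhqq] -> 12 lines: paak nhqpx ehvc tbh xzza uojx yjre mfzof wivt adhqq eguc ttyb
Final line 8: mfzof

Answer: mfzof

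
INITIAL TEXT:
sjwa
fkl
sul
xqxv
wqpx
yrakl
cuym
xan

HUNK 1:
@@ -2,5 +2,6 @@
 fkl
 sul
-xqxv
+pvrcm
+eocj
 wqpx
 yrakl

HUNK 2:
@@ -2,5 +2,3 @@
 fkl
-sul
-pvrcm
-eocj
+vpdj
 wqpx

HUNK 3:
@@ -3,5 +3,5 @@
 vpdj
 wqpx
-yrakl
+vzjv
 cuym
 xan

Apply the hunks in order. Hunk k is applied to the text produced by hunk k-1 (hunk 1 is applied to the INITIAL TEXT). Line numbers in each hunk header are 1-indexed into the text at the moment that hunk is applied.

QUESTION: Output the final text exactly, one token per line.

Answer: sjwa
fkl
vpdj
wqpx
vzjv
cuym
xan

Derivation:
Hunk 1: at line 2 remove [xqxv] add [pvrcm,eocj] -> 9 lines: sjwa fkl sul pvrcm eocj wqpx yrakl cuym xan
Hunk 2: at line 2 remove [sul,pvrcm,eocj] add [vpdj] -> 7 lines: sjwa fkl vpdj wqpx yrakl cuym xan
Hunk 3: at line 3 remove [yrakl] add [vzjv] -> 7 lines: sjwa fkl vpdj wqpx vzjv cuym xan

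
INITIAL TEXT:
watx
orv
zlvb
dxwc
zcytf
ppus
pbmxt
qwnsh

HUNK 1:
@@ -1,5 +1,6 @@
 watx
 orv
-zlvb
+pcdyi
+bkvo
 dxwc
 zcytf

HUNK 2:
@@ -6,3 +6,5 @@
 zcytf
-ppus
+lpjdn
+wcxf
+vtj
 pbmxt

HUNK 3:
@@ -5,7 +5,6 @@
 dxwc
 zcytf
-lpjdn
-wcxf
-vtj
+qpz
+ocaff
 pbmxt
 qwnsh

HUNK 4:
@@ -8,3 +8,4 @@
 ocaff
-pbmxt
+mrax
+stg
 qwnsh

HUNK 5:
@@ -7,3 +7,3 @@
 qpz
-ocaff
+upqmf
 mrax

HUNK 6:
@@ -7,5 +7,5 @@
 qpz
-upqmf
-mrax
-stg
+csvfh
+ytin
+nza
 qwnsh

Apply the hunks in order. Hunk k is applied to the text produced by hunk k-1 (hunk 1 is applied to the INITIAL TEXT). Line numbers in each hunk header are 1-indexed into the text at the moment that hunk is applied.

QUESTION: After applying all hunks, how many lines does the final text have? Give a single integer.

Answer: 11

Derivation:
Hunk 1: at line 1 remove [zlvb] add [pcdyi,bkvo] -> 9 lines: watx orv pcdyi bkvo dxwc zcytf ppus pbmxt qwnsh
Hunk 2: at line 6 remove [ppus] add [lpjdn,wcxf,vtj] -> 11 lines: watx orv pcdyi bkvo dxwc zcytf lpjdn wcxf vtj pbmxt qwnsh
Hunk 3: at line 5 remove [lpjdn,wcxf,vtj] add [qpz,ocaff] -> 10 lines: watx orv pcdyi bkvo dxwc zcytf qpz ocaff pbmxt qwnsh
Hunk 4: at line 8 remove [pbmxt] add [mrax,stg] -> 11 lines: watx orv pcdyi bkvo dxwc zcytf qpz ocaff mrax stg qwnsh
Hunk 5: at line 7 remove [ocaff] add [upqmf] -> 11 lines: watx orv pcdyi bkvo dxwc zcytf qpz upqmf mrax stg qwnsh
Hunk 6: at line 7 remove [upqmf,mrax,stg] add [csvfh,ytin,nza] -> 11 lines: watx orv pcdyi bkvo dxwc zcytf qpz csvfh ytin nza qwnsh
Final line count: 11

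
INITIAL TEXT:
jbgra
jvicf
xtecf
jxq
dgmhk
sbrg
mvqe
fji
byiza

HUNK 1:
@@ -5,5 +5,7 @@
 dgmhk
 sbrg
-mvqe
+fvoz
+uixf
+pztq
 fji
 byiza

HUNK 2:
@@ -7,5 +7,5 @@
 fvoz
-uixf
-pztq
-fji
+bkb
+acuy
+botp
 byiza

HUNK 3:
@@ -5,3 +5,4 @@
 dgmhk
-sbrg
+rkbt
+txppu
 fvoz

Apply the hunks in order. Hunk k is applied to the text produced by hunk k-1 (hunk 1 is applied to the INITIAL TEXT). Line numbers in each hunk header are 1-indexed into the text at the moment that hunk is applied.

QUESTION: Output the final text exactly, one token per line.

Hunk 1: at line 5 remove [mvqe] add [fvoz,uixf,pztq] -> 11 lines: jbgra jvicf xtecf jxq dgmhk sbrg fvoz uixf pztq fji byiza
Hunk 2: at line 7 remove [uixf,pztq,fji] add [bkb,acuy,botp] -> 11 lines: jbgra jvicf xtecf jxq dgmhk sbrg fvoz bkb acuy botp byiza
Hunk 3: at line 5 remove [sbrg] add [rkbt,txppu] -> 12 lines: jbgra jvicf xtecf jxq dgmhk rkbt txppu fvoz bkb acuy botp byiza

Answer: jbgra
jvicf
xtecf
jxq
dgmhk
rkbt
txppu
fvoz
bkb
acuy
botp
byiza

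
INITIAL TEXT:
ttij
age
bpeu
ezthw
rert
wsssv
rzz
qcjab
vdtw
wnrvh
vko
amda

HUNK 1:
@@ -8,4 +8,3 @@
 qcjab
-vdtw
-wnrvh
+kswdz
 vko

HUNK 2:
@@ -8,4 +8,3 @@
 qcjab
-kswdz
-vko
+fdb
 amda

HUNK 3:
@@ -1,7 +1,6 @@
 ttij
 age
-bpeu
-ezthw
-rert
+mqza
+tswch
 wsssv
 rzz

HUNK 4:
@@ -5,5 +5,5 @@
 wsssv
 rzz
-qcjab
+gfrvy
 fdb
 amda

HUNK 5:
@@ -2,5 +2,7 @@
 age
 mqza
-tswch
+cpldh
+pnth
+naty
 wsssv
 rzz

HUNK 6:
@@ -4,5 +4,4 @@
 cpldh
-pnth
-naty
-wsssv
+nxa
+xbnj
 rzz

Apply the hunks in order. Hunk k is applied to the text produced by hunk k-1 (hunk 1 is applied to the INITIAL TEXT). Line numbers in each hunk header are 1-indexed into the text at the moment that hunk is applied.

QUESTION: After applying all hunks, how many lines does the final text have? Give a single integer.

Answer: 10

Derivation:
Hunk 1: at line 8 remove [vdtw,wnrvh] add [kswdz] -> 11 lines: ttij age bpeu ezthw rert wsssv rzz qcjab kswdz vko amda
Hunk 2: at line 8 remove [kswdz,vko] add [fdb] -> 10 lines: ttij age bpeu ezthw rert wsssv rzz qcjab fdb amda
Hunk 3: at line 1 remove [bpeu,ezthw,rert] add [mqza,tswch] -> 9 lines: ttij age mqza tswch wsssv rzz qcjab fdb amda
Hunk 4: at line 5 remove [qcjab] add [gfrvy] -> 9 lines: ttij age mqza tswch wsssv rzz gfrvy fdb amda
Hunk 5: at line 2 remove [tswch] add [cpldh,pnth,naty] -> 11 lines: ttij age mqza cpldh pnth naty wsssv rzz gfrvy fdb amda
Hunk 6: at line 4 remove [pnth,naty,wsssv] add [nxa,xbnj] -> 10 lines: ttij age mqza cpldh nxa xbnj rzz gfrvy fdb amda
Final line count: 10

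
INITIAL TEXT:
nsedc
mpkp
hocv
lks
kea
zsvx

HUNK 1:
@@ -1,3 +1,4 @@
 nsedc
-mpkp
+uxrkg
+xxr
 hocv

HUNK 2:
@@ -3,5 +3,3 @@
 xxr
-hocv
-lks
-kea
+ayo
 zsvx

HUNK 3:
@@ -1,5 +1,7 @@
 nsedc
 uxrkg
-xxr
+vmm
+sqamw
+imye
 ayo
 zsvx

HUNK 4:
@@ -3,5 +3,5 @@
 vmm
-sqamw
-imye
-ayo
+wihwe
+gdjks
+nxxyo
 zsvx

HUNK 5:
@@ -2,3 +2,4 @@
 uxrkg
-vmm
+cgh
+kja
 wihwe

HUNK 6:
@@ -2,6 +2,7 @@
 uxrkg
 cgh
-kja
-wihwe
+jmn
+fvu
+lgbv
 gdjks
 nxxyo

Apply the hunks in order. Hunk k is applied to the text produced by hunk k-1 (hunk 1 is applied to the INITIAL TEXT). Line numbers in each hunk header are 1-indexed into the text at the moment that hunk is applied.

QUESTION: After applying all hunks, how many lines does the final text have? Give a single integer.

Hunk 1: at line 1 remove [mpkp] add [uxrkg,xxr] -> 7 lines: nsedc uxrkg xxr hocv lks kea zsvx
Hunk 2: at line 3 remove [hocv,lks,kea] add [ayo] -> 5 lines: nsedc uxrkg xxr ayo zsvx
Hunk 3: at line 1 remove [xxr] add [vmm,sqamw,imye] -> 7 lines: nsedc uxrkg vmm sqamw imye ayo zsvx
Hunk 4: at line 3 remove [sqamw,imye,ayo] add [wihwe,gdjks,nxxyo] -> 7 lines: nsedc uxrkg vmm wihwe gdjks nxxyo zsvx
Hunk 5: at line 2 remove [vmm] add [cgh,kja] -> 8 lines: nsedc uxrkg cgh kja wihwe gdjks nxxyo zsvx
Hunk 6: at line 2 remove [kja,wihwe] add [jmn,fvu,lgbv] -> 9 lines: nsedc uxrkg cgh jmn fvu lgbv gdjks nxxyo zsvx
Final line count: 9

Answer: 9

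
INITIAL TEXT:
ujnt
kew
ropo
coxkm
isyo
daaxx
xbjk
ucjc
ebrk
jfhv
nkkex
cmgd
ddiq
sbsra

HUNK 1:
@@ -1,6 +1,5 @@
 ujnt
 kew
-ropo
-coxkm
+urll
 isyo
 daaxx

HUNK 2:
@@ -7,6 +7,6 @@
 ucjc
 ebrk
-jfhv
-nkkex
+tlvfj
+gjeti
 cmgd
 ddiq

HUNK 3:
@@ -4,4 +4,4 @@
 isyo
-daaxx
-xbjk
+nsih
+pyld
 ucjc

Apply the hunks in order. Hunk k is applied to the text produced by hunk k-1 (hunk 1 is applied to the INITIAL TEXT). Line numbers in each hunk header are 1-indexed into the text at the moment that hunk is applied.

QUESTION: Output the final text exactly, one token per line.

Hunk 1: at line 1 remove [ropo,coxkm] add [urll] -> 13 lines: ujnt kew urll isyo daaxx xbjk ucjc ebrk jfhv nkkex cmgd ddiq sbsra
Hunk 2: at line 7 remove [jfhv,nkkex] add [tlvfj,gjeti] -> 13 lines: ujnt kew urll isyo daaxx xbjk ucjc ebrk tlvfj gjeti cmgd ddiq sbsra
Hunk 3: at line 4 remove [daaxx,xbjk] add [nsih,pyld] -> 13 lines: ujnt kew urll isyo nsih pyld ucjc ebrk tlvfj gjeti cmgd ddiq sbsra

Answer: ujnt
kew
urll
isyo
nsih
pyld
ucjc
ebrk
tlvfj
gjeti
cmgd
ddiq
sbsra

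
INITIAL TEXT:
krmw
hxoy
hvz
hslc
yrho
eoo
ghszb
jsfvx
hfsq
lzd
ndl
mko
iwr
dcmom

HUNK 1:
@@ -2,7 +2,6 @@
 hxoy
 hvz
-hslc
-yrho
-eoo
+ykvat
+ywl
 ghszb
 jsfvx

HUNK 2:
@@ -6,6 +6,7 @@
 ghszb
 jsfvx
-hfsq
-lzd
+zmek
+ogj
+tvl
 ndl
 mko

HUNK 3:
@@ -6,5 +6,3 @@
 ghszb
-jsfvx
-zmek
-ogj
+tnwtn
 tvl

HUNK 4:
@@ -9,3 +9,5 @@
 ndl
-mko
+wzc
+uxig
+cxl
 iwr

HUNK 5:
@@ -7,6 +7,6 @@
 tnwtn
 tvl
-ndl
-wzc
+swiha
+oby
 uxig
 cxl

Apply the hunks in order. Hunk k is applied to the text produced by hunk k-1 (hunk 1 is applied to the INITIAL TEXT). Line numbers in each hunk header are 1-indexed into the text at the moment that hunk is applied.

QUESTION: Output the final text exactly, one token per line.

Hunk 1: at line 2 remove [hslc,yrho,eoo] add [ykvat,ywl] -> 13 lines: krmw hxoy hvz ykvat ywl ghszb jsfvx hfsq lzd ndl mko iwr dcmom
Hunk 2: at line 6 remove [hfsq,lzd] add [zmek,ogj,tvl] -> 14 lines: krmw hxoy hvz ykvat ywl ghszb jsfvx zmek ogj tvl ndl mko iwr dcmom
Hunk 3: at line 6 remove [jsfvx,zmek,ogj] add [tnwtn] -> 12 lines: krmw hxoy hvz ykvat ywl ghszb tnwtn tvl ndl mko iwr dcmom
Hunk 4: at line 9 remove [mko] add [wzc,uxig,cxl] -> 14 lines: krmw hxoy hvz ykvat ywl ghszb tnwtn tvl ndl wzc uxig cxl iwr dcmom
Hunk 5: at line 7 remove [ndl,wzc] add [swiha,oby] -> 14 lines: krmw hxoy hvz ykvat ywl ghszb tnwtn tvl swiha oby uxig cxl iwr dcmom

Answer: krmw
hxoy
hvz
ykvat
ywl
ghszb
tnwtn
tvl
swiha
oby
uxig
cxl
iwr
dcmom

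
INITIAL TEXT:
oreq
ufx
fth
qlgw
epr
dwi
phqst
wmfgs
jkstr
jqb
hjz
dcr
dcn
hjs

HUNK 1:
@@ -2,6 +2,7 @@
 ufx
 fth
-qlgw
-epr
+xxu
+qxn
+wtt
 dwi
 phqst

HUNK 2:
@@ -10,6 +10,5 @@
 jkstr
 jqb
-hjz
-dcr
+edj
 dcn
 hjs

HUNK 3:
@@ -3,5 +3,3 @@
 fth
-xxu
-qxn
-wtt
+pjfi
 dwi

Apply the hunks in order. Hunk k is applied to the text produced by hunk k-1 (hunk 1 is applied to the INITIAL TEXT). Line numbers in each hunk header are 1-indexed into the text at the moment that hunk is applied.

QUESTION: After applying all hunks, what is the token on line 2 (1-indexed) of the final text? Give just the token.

Hunk 1: at line 2 remove [qlgw,epr] add [xxu,qxn,wtt] -> 15 lines: oreq ufx fth xxu qxn wtt dwi phqst wmfgs jkstr jqb hjz dcr dcn hjs
Hunk 2: at line 10 remove [hjz,dcr] add [edj] -> 14 lines: oreq ufx fth xxu qxn wtt dwi phqst wmfgs jkstr jqb edj dcn hjs
Hunk 3: at line 3 remove [xxu,qxn,wtt] add [pjfi] -> 12 lines: oreq ufx fth pjfi dwi phqst wmfgs jkstr jqb edj dcn hjs
Final line 2: ufx

Answer: ufx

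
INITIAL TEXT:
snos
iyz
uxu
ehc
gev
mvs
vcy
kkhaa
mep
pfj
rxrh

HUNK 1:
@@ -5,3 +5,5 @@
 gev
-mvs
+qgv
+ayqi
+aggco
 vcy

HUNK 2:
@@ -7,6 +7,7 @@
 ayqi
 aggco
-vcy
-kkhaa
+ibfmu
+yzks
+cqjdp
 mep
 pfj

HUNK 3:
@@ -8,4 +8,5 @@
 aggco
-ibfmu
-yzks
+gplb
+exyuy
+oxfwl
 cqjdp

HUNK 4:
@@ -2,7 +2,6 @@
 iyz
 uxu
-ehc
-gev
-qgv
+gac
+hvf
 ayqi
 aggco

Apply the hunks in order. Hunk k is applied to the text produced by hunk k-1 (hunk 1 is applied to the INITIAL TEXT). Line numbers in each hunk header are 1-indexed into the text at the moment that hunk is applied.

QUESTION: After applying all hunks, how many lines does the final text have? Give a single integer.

Answer: 14

Derivation:
Hunk 1: at line 5 remove [mvs] add [qgv,ayqi,aggco] -> 13 lines: snos iyz uxu ehc gev qgv ayqi aggco vcy kkhaa mep pfj rxrh
Hunk 2: at line 7 remove [vcy,kkhaa] add [ibfmu,yzks,cqjdp] -> 14 lines: snos iyz uxu ehc gev qgv ayqi aggco ibfmu yzks cqjdp mep pfj rxrh
Hunk 3: at line 8 remove [ibfmu,yzks] add [gplb,exyuy,oxfwl] -> 15 lines: snos iyz uxu ehc gev qgv ayqi aggco gplb exyuy oxfwl cqjdp mep pfj rxrh
Hunk 4: at line 2 remove [ehc,gev,qgv] add [gac,hvf] -> 14 lines: snos iyz uxu gac hvf ayqi aggco gplb exyuy oxfwl cqjdp mep pfj rxrh
Final line count: 14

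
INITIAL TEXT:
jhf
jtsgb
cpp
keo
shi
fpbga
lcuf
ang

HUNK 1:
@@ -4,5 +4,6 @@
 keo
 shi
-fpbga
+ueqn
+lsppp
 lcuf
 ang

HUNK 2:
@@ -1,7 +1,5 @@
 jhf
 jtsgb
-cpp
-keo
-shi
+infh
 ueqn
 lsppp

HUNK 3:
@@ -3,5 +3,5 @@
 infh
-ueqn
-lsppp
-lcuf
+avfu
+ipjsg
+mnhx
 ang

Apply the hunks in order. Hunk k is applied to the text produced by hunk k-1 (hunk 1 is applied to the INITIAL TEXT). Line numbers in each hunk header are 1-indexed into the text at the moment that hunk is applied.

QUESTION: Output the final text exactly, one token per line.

Hunk 1: at line 4 remove [fpbga] add [ueqn,lsppp] -> 9 lines: jhf jtsgb cpp keo shi ueqn lsppp lcuf ang
Hunk 2: at line 1 remove [cpp,keo,shi] add [infh] -> 7 lines: jhf jtsgb infh ueqn lsppp lcuf ang
Hunk 3: at line 3 remove [ueqn,lsppp,lcuf] add [avfu,ipjsg,mnhx] -> 7 lines: jhf jtsgb infh avfu ipjsg mnhx ang

Answer: jhf
jtsgb
infh
avfu
ipjsg
mnhx
ang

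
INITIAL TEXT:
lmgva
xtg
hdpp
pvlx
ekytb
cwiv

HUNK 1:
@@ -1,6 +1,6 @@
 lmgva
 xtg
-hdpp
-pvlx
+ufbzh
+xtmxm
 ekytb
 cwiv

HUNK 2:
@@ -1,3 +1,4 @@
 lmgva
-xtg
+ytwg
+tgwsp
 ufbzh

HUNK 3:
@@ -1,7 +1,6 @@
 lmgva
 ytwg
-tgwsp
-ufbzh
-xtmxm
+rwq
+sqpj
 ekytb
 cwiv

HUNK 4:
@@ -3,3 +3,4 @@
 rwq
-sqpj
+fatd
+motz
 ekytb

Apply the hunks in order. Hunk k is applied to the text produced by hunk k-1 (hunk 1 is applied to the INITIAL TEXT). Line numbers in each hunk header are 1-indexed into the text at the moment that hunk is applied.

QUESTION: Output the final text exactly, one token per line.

Answer: lmgva
ytwg
rwq
fatd
motz
ekytb
cwiv

Derivation:
Hunk 1: at line 1 remove [hdpp,pvlx] add [ufbzh,xtmxm] -> 6 lines: lmgva xtg ufbzh xtmxm ekytb cwiv
Hunk 2: at line 1 remove [xtg] add [ytwg,tgwsp] -> 7 lines: lmgva ytwg tgwsp ufbzh xtmxm ekytb cwiv
Hunk 3: at line 1 remove [tgwsp,ufbzh,xtmxm] add [rwq,sqpj] -> 6 lines: lmgva ytwg rwq sqpj ekytb cwiv
Hunk 4: at line 3 remove [sqpj] add [fatd,motz] -> 7 lines: lmgva ytwg rwq fatd motz ekytb cwiv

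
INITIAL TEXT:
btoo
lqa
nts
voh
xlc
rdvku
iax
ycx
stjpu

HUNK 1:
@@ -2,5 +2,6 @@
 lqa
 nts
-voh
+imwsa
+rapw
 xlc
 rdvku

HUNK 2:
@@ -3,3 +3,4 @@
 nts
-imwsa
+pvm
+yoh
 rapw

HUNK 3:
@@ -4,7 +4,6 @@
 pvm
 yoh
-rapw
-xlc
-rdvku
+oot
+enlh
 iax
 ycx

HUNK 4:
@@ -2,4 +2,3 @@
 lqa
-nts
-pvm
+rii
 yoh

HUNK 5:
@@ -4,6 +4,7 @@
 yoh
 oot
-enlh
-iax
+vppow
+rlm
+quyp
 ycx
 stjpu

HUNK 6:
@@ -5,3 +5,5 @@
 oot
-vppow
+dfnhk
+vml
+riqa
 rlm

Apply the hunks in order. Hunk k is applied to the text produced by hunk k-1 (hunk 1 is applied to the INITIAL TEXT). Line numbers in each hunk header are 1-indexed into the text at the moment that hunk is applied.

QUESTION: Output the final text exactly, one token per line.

Answer: btoo
lqa
rii
yoh
oot
dfnhk
vml
riqa
rlm
quyp
ycx
stjpu

Derivation:
Hunk 1: at line 2 remove [voh] add [imwsa,rapw] -> 10 lines: btoo lqa nts imwsa rapw xlc rdvku iax ycx stjpu
Hunk 2: at line 3 remove [imwsa] add [pvm,yoh] -> 11 lines: btoo lqa nts pvm yoh rapw xlc rdvku iax ycx stjpu
Hunk 3: at line 4 remove [rapw,xlc,rdvku] add [oot,enlh] -> 10 lines: btoo lqa nts pvm yoh oot enlh iax ycx stjpu
Hunk 4: at line 2 remove [nts,pvm] add [rii] -> 9 lines: btoo lqa rii yoh oot enlh iax ycx stjpu
Hunk 5: at line 4 remove [enlh,iax] add [vppow,rlm,quyp] -> 10 lines: btoo lqa rii yoh oot vppow rlm quyp ycx stjpu
Hunk 6: at line 5 remove [vppow] add [dfnhk,vml,riqa] -> 12 lines: btoo lqa rii yoh oot dfnhk vml riqa rlm quyp ycx stjpu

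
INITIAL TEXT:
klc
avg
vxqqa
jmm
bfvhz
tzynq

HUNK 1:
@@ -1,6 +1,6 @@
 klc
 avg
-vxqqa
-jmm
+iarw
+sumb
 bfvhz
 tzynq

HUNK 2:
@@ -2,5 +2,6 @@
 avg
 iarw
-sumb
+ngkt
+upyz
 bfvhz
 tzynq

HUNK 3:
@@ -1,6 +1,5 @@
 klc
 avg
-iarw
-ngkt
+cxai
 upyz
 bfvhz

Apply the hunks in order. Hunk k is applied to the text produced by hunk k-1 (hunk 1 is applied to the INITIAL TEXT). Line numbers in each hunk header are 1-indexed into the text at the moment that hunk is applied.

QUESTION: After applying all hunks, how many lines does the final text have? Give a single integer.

Hunk 1: at line 1 remove [vxqqa,jmm] add [iarw,sumb] -> 6 lines: klc avg iarw sumb bfvhz tzynq
Hunk 2: at line 2 remove [sumb] add [ngkt,upyz] -> 7 lines: klc avg iarw ngkt upyz bfvhz tzynq
Hunk 3: at line 1 remove [iarw,ngkt] add [cxai] -> 6 lines: klc avg cxai upyz bfvhz tzynq
Final line count: 6

Answer: 6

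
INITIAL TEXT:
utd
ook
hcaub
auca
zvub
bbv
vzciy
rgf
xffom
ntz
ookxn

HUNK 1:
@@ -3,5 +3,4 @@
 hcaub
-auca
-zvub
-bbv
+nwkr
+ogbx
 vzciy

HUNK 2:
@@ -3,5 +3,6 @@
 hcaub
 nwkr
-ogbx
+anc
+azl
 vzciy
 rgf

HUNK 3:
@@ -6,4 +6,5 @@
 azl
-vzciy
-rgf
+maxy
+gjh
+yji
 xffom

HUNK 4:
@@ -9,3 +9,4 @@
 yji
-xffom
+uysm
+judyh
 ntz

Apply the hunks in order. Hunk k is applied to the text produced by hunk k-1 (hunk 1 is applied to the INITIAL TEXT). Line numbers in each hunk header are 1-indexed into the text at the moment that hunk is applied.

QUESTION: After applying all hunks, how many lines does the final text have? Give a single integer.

Hunk 1: at line 3 remove [auca,zvub,bbv] add [nwkr,ogbx] -> 10 lines: utd ook hcaub nwkr ogbx vzciy rgf xffom ntz ookxn
Hunk 2: at line 3 remove [ogbx] add [anc,azl] -> 11 lines: utd ook hcaub nwkr anc azl vzciy rgf xffom ntz ookxn
Hunk 3: at line 6 remove [vzciy,rgf] add [maxy,gjh,yji] -> 12 lines: utd ook hcaub nwkr anc azl maxy gjh yji xffom ntz ookxn
Hunk 4: at line 9 remove [xffom] add [uysm,judyh] -> 13 lines: utd ook hcaub nwkr anc azl maxy gjh yji uysm judyh ntz ookxn
Final line count: 13

Answer: 13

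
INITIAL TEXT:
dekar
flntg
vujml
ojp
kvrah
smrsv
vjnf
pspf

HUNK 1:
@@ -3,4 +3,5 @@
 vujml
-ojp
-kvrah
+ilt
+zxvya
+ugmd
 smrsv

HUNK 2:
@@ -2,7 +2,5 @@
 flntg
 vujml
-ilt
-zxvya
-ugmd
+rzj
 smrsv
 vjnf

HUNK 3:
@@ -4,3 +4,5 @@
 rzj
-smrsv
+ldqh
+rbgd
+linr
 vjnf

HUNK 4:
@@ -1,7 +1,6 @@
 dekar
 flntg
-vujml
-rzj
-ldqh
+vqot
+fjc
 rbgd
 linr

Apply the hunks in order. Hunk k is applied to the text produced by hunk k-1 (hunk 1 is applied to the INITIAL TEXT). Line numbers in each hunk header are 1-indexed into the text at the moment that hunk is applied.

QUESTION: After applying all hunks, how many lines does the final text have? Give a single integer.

Hunk 1: at line 3 remove [ojp,kvrah] add [ilt,zxvya,ugmd] -> 9 lines: dekar flntg vujml ilt zxvya ugmd smrsv vjnf pspf
Hunk 2: at line 2 remove [ilt,zxvya,ugmd] add [rzj] -> 7 lines: dekar flntg vujml rzj smrsv vjnf pspf
Hunk 3: at line 4 remove [smrsv] add [ldqh,rbgd,linr] -> 9 lines: dekar flntg vujml rzj ldqh rbgd linr vjnf pspf
Hunk 4: at line 1 remove [vujml,rzj,ldqh] add [vqot,fjc] -> 8 lines: dekar flntg vqot fjc rbgd linr vjnf pspf
Final line count: 8

Answer: 8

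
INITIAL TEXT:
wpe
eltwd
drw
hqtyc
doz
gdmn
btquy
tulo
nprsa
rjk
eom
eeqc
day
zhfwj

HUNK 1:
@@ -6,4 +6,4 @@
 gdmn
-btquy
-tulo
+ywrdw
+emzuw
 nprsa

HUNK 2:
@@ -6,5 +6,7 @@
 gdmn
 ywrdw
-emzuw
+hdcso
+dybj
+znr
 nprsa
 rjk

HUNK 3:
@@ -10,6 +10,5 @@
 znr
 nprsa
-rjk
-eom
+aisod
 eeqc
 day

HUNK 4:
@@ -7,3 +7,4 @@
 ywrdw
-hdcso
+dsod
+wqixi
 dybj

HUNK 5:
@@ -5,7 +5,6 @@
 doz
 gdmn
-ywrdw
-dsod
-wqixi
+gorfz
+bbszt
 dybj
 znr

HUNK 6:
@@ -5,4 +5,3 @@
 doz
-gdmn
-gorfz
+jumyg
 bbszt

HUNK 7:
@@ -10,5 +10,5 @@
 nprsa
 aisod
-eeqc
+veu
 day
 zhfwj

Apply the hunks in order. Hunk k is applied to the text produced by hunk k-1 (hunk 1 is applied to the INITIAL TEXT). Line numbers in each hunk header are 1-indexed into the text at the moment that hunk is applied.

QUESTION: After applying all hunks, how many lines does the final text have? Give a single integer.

Answer: 14

Derivation:
Hunk 1: at line 6 remove [btquy,tulo] add [ywrdw,emzuw] -> 14 lines: wpe eltwd drw hqtyc doz gdmn ywrdw emzuw nprsa rjk eom eeqc day zhfwj
Hunk 2: at line 6 remove [emzuw] add [hdcso,dybj,znr] -> 16 lines: wpe eltwd drw hqtyc doz gdmn ywrdw hdcso dybj znr nprsa rjk eom eeqc day zhfwj
Hunk 3: at line 10 remove [rjk,eom] add [aisod] -> 15 lines: wpe eltwd drw hqtyc doz gdmn ywrdw hdcso dybj znr nprsa aisod eeqc day zhfwj
Hunk 4: at line 7 remove [hdcso] add [dsod,wqixi] -> 16 lines: wpe eltwd drw hqtyc doz gdmn ywrdw dsod wqixi dybj znr nprsa aisod eeqc day zhfwj
Hunk 5: at line 5 remove [ywrdw,dsod,wqixi] add [gorfz,bbszt] -> 15 lines: wpe eltwd drw hqtyc doz gdmn gorfz bbszt dybj znr nprsa aisod eeqc day zhfwj
Hunk 6: at line 5 remove [gdmn,gorfz] add [jumyg] -> 14 lines: wpe eltwd drw hqtyc doz jumyg bbszt dybj znr nprsa aisod eeqc day zhfwj
Hunk 7: at line 10 remove [eeqc] add [veu] -> 14 lines: wpe eltwd drw hqtyc doz jumyg bbszt dybj znr nprsa aisod veu day zhfwj
Final line count: 14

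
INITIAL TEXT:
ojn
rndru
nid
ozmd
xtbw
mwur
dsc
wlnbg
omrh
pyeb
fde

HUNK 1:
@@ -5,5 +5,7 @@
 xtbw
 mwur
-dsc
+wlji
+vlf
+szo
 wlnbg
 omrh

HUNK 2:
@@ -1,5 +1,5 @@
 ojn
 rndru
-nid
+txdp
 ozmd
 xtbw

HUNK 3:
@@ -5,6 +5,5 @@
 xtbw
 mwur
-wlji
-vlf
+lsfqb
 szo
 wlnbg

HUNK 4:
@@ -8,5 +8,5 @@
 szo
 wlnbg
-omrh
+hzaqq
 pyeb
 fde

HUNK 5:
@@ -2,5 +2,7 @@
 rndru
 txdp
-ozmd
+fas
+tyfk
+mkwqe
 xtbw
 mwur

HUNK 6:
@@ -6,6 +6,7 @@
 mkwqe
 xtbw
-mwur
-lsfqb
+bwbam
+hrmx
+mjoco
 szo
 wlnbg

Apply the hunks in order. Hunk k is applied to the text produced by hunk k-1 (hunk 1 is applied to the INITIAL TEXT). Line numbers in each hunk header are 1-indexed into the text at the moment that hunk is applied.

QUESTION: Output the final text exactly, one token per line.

Hunk 1: at line 5 remove [dsc] add [wlji,vlf,szo] -> 13 lines: ojn rndru nid ozmd xtbw mwur wlji vlf szo wlnbg omrh pyeb fde
Hunk 2: at line 1 remove [nid] add [txdp] -> 13 lines: ojn rndru txdp ozmd xtbw mwur wlji vlf szo wlnbg omrh pyeb fde
Hunk 3: at line 5 remove [wlji,vlf] add [lsfqb] -> 12 lines: ojn rndru txdp ozmd xtbw mwur lsfqb szo wlnbg omrh pyeb fde
Hunk 4: at line 8 remove [omrh] add [hzaqq] -> 12 lines: ojn rndru txdp ozmd xtbw mwur lsfqb szo wlnbg hzaqq pyeb fde
Hunk 5: at line 2 remove [ozmd] add [fas,tyfk,mkwqe] -> 14 lines: ojn rndru txdp fas tyfk mkwqe xtbw mwur lsfqb szo wlnbg hzaqq pyeb fde
Hunk 6: at line 6 remove [mwur,lsfqb] add [bwbam,hrmx,mjoco] -> 15 lines: ojn rndru txdp fas tyfk mkwqe xtbw bwbam hrmx mjoco szo wlnbg hzaqq pyeb fde

Answer: ojn
rndru
txdp
fas
tyfk
mkwqe
xtbw
bwbam
hrmx
mjoco
szo
wlnbg
hzaqq
pyeb
fde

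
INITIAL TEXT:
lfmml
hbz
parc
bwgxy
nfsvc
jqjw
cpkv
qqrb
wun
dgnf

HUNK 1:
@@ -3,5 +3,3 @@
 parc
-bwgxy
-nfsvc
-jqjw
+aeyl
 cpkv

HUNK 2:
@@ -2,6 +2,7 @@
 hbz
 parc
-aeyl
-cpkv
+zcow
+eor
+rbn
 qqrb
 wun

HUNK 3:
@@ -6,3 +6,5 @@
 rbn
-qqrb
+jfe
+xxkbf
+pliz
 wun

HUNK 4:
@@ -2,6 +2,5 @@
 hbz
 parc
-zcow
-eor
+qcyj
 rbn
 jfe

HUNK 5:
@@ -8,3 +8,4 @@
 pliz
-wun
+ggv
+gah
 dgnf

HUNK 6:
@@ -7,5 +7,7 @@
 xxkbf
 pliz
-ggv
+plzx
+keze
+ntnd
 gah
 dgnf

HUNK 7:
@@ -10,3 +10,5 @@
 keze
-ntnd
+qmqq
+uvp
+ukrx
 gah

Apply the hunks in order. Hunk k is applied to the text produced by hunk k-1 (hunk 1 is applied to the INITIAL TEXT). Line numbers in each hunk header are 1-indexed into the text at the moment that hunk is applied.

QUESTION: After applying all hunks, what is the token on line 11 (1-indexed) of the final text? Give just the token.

Hunk 1: at line 3 remove [bwgxy,nfsvc,jqjw] add [aeyl] -> 8 lines: lfmml hbz parc aeyl cpkv qqrb wun dgnf
Hunk 2: at line 2 remove [aeyl,cpkv] add [zcow,eor,rbn] -> 9 lines: lfmml hbz parc zcow eor rbn qqrb wun dgnf
Hunk 3: at line 6 remove [qqrb] add [jfe,xxkbf,pliz] -> 11 lines: lfmml hbz parc zcow eor rbn jfe xxkbf pliz wun dgnf
Hunk 4: at line 2 remove [zcow,eor] add [qcyj] -> 10 lines: lfmml hbz parc qcyj rbn jfe xxkbf pliz wun dgnf
Hunk 5: at line 8 remove [wun] add [ggv,gah] -> 11 lines: lfmml hbz parc qcyj rbn jfe xxkbf pliz ggv gah dgnf
Hunk 6: at line 7 remove [ggv] add [plzx,keze,ntnd] -> 13 lines: lfmml hbz parc qcyj rbn jfe xxkbf pliz plzx keze ntnd gah dgnf
Hunk 7: at line 10 remove [ntnd] add [qmqq,uvp,ukrx] -> 15 lines: lfmml hbz parc qcyj rbn jfe xxkbf pliz plzx keze qmqq uvp ukrx gah dgnf
Final line 11: qmqq

Answer: qmqq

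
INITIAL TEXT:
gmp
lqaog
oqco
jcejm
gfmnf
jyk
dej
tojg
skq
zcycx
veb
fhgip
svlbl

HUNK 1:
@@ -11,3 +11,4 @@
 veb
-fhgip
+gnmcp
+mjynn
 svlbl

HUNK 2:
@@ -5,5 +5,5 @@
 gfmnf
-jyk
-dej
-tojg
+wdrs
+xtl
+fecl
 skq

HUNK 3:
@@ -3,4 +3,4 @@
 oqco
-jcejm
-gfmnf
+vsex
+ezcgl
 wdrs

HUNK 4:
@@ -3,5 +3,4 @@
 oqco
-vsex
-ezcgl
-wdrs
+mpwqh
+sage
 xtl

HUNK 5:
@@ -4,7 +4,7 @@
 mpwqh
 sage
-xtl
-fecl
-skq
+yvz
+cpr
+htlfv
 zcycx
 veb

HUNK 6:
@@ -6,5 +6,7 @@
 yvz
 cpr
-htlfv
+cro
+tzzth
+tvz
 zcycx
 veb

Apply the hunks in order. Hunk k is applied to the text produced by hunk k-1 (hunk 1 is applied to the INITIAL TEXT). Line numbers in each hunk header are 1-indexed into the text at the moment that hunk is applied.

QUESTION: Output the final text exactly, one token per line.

Hunk 1: at line 11 remove [fhgip] add [gnmcp,mjynn] -> 14 lines: gmp lqaog oqco jcejm gfmnf jyk dej tojg skq zcycx veb gnmcp mjynn svlbl
Hunk 2: at line 5 remove [jyk,dej,tojg] add [wdrs,xtl,fecl] -> 14 lines: gmp lqaog oqco jcejm gfmnf wdrs xtl fecl skq zcycx veb gnmcp mjynn svlbl
Hunk 3: at line 3 remove [jcejm,gfmnf] add [vsex,ezcgl] -> 14 lines: gmp lqaog oqco vsex ezcgl wdrs xtl fecl skq zcycx veb gnmcp mjynn svlbl
Hunk 4: at line 3 remove [vsex,ezcgl,wdrs] add [mpwqh,sage] -> 13 lines: gmp lqaog oqco mpwqh sage xtl fecl skq zcycx veb gnmcp mjynn svlbl
Hunk 5: at line 4 remove [xtl,fecl,skq] add [yvz,cpr,htlfv] -> 13 lines: gmp lqaog oqco mpwqh sage yvz cpr htlfv zcycx veb gnmcp mjynn svlbl
Hunk 6: at line 6 remove [htlfv] add [cro,tzzth,tvz] -> 15 lines: gmp lqaog oqco mpwqh sage yvz cpr cro tzzth tvz zcycx veb gnmcp mjynn svlbl

Answer: gmp
lqaog
oqco
mpwqh
sage
yvz
cpr
cro
tzzth
tvz
zcycx
veb
gnmcp
mjynn
svlbl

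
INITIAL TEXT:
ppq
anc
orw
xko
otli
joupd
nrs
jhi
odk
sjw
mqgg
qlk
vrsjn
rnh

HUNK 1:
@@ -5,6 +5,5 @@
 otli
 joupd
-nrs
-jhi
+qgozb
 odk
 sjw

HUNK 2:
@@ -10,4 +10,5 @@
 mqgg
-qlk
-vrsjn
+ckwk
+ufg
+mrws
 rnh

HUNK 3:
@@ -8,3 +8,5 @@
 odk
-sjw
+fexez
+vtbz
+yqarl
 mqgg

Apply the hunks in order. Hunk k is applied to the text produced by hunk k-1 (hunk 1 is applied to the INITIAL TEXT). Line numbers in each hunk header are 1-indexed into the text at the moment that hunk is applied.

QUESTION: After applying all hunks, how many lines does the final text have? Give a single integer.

Hunk 1: at line 5 remove [nrs,jhi] add [qgozb] -> 13 lines: ppq anc orw xko otli joupd qgozb odk sjw mqgg qlk vrsjn rnh
Hunk 2: at line 10 remove [qlk,vrsjn] add [ckwk,ufg,mrws] -> 14 lines: ppq anc orw xko otli joupd qgozb odk sjw mqgg ckwk ufg mrws rnh
Hunk 3: at line 8 remove [sjw] add [fexez,vtbz,yqarl] -> 16 lines: ppq anc orw xko otli joupd qgozb odk fexez vtbz yqarl mqgg ckwk ufg mrws rnh
Final line count: 16

Answer: 16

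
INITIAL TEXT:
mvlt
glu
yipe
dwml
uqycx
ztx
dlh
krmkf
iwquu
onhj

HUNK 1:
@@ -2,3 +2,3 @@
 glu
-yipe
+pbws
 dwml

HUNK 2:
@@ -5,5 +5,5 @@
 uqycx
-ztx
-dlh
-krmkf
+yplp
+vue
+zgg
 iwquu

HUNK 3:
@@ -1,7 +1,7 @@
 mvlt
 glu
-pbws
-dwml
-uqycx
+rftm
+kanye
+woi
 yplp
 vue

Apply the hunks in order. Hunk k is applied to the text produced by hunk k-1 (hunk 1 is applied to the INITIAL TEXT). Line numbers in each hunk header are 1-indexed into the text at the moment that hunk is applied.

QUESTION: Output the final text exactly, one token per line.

Answer: mvlt
glu
rftm
kanye
woi
yplp
vue
zgg
iwquu
onhj

Derivation:
Hunk 1: at line 2 remove [yipe] add [pbws] -> 10 lines: mvlt glu pbws dwml uqycx ztx dlh krmkf iwquu onhj
Hunk 2: at line 5 remove [ztx,dlh,krmkf] add [yplp,vue,zgg] -> 10 lines: mvlt glu pbws dwml uqycx yplp vue zgg iwquu onhj
Hunk 3: at line 1 remove [pbws,dwml,uqycx] add [rftm,kanye,woi] -> 10 lines: mvlt glu rftm kanye woi yplp vue zgg iwquu onhj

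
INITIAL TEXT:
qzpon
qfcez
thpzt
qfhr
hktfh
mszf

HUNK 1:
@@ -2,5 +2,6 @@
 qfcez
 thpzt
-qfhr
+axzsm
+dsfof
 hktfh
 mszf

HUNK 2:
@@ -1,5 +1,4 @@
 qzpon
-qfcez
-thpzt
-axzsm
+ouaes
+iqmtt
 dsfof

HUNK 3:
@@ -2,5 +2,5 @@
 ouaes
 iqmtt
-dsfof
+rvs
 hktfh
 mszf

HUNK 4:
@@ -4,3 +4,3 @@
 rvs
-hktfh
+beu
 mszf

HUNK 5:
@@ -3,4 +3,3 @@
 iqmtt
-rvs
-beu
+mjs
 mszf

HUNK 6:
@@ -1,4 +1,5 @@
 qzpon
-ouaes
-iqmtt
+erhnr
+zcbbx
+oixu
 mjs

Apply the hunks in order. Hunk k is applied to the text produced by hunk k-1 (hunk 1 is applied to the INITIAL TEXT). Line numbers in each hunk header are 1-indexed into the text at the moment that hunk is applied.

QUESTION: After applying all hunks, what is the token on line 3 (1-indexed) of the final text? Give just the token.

Hunk 1: at line 2 remove [qfhr] add [axzsm,dsfof] -> 7 lines: qzpon qfcez thpzt axzsm dsfof hktfh mszf
Hunk 2: at line 1 remove [qfcez,thpzt,axzsm] add [ouaes,iqmtt] -> 6 lines: qzpon ouaes iqmtt dsfof hktfh mszf
Hunk 3: at line 2 remove [dsfof] add [rvs] -> 6 lines: qzpon ouaes iqmtt rvs hktfh mszf
Hunk 4: at line 4 remove [hktfh] add [beu] -> 6 lines: qzpon ouaes iqmtt rvs beu mszf
Hunk 5: at line 3 remove [rvs,beu] add [mjs] -> 5 lines: qzpon ouaes iqmtt mjs mszf
Hunk 6: at line 1 remove [ouaes,iqmtt] add [erhnr,zcbbx,oixu] -> 6 lines: qzpon erhnr zcbbx oixu mjs mszf
Final line 3: zcbbx

Answer: zcbbx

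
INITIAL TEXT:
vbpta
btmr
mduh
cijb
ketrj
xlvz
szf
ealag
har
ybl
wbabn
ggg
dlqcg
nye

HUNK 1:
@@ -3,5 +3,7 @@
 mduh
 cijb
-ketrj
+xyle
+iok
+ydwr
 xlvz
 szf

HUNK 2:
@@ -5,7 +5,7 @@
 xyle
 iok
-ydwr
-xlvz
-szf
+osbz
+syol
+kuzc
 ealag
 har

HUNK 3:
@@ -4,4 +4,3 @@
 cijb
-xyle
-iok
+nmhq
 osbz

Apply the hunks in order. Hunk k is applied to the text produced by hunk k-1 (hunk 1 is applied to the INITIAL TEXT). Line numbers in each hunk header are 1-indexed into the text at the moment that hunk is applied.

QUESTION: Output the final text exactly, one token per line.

Hunk 1: at line 3 remove [ketrj] add [xyle,iok,ydwr] -> 16 lines: vbpta btmr mduh cijb xyle iok ydwr xlvz szf ealag har ybl wbabn ggg dlqcg nye
Hunk 2: at line 5 remove [ydwr,xlvz,szf] add [osbz,syol,kuzc] -> 16 lines: vbpta btmr mduh cijb xyle iok osbz syol kuzc ealag har ybl wbabn ggg dlqcg nye
Hunk 3: at line 4 remove [xyle,iok] add [nmhq] -> 15 lines: vbpta btmr mduh cijb nmhq osbz syol kuzc ealag har ybl wbabn ggg dlqcg nye

Answer: vbpta
btmr
mduh
cijb
nmhq
osbz
syol
kuzc
ealag
har
ybl
wbabn
ggg
dlqcg
nye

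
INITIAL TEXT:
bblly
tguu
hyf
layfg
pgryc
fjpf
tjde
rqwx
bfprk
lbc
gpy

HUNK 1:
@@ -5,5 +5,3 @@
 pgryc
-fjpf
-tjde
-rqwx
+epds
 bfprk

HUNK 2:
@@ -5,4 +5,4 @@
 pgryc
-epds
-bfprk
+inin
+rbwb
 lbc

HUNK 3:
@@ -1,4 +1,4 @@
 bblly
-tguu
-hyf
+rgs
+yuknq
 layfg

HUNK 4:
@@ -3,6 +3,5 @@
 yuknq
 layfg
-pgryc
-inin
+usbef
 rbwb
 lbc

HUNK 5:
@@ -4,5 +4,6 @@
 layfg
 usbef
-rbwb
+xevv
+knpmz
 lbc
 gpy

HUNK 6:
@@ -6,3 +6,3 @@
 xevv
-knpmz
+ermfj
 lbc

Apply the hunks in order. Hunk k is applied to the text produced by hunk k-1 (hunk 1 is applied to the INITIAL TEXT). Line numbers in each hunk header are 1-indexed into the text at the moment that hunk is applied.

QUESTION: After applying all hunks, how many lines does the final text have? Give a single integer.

Answer: 9

Derivation:
Hunk 1: at line 5 remove [fjpf,tjde,rqwx] add [epds] -> 9 lines: bblly tguu hyf layfg pgryc epds bfprk lbc gpy
Hunk 2: at line 5 remove [epds,bfprk] add [inin,rbwb] -> 9 lines: bblly tguu hyf layfg pgryc inin rbwb lbc gpy
Hunk 3: at line 1 remove [tguu,hyf] add [rgs,yuknq] -> 9 lines: bblly rgs yuknq layfg pgryc inin rbwb lbc gpy
Hunk 4: at line 3 remove [pgryc,inin] add [usbef] -> 8 lines: bblly rgs yuknq layfg usbef rbwb lbc gpy
Hunk 5: at line 4 remove [rbwb] add [xevv,knpmz] -> 9 lines: bblly rgs yuknq layfg usbef xevv knpmz lbc gpy
Hunk 6: at line 6 remove [knpmz] add [ermfj] -> 9 lines: bblly rgs yuknq layfg usbef xevv ermfj lbc gpy
Final line count: 9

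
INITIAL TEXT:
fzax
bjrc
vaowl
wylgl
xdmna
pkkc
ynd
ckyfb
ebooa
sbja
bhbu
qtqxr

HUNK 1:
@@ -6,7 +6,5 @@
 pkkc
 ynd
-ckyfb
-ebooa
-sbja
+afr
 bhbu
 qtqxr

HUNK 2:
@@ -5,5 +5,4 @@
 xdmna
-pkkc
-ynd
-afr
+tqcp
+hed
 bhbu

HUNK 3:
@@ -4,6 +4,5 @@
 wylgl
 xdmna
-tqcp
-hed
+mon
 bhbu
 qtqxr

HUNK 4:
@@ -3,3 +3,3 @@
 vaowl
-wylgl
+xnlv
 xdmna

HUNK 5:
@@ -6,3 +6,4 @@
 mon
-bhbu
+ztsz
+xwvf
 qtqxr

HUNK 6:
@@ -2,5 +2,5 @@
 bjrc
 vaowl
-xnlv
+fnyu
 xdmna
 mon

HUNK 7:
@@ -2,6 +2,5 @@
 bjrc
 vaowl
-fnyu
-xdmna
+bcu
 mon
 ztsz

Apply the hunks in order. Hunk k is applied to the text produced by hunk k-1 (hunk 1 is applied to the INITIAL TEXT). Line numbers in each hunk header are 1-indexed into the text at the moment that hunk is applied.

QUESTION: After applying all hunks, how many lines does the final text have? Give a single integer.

Answer: 8

Derivation:
Hunk 1: at line 6 remove [ckyfb,ebooa,sbja] add [afr] -> 10 lines: fzax bjrc vaowl wylgl xdmna pkkc ynd afr bhbu qtqxr
Hunk 2: at line 5 remove [pkkc,ynd,afr] add [tqcp,hed] -> 9 lines: fzax bjrc vaowl wylgl xdmna tqcp hed bhbu qtqxr
Hunk 3: at line 4 remove [tqcp,hed] add [mon] -> 8 lines: fzax bjrc vaowl wylgl xdmna mon bhbu qtqxr
Hunk 4: at line 3 remove [wylgl] add [xnlv] -> 8 lines: fzax bjrc vaowl xnlv xdmna mon bhbu qtqxr
Hunk 5: at line 6 remove [bhbu] add [ztsz,xwvf] -> 9 lines: fzax bjrc vaowl xnlv xdmna mon ztsz xwvf qtqxr
Hunk 6: at line 2 remove [xnlv] add [fnyu] -> 9 lines: fzax bjrc vaowl fnyu xdmna mon ztsz xwvf qtqxr
Hunk 7: at line 2 remove [fnyu,xdmna] add [bcu] -> 8 lines: fzax bjrc vaowl bcu mon ztsz xwvf qtqxr
Final line count: 8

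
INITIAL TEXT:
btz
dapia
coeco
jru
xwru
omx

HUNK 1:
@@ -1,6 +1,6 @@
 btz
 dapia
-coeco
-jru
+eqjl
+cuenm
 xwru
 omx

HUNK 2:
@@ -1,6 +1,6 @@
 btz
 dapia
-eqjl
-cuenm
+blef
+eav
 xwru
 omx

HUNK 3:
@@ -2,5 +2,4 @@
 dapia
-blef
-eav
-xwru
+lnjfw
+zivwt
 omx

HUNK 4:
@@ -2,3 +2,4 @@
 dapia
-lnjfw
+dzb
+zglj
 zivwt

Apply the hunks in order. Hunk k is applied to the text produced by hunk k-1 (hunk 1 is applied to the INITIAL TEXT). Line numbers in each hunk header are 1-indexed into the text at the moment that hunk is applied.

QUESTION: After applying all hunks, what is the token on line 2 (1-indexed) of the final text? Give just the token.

Hunk 1: at line 1 remove [coeco,jru] add [eqjl,cuenm] -> 6 lines: btz dapia eqjl cuenm xwru omx
Hunk 2: at line 1 remove [eqjl,cuenm] add [blef,eav] -> 6 lines: btz dapia blef eav xwru omx
Hunk 3: at line 2 remove [blef,eav,xwru] add [lnjfw,zivwt] -> 5 lines: btz dapia lnjfw zivwt omx
Hunk 4: at line 2 remove [lnjfw] add [dzb,zglj] -> 6 lines: btz dapia dzb zglj zivwt omx
Final line 2: dapia

Answer: dapia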